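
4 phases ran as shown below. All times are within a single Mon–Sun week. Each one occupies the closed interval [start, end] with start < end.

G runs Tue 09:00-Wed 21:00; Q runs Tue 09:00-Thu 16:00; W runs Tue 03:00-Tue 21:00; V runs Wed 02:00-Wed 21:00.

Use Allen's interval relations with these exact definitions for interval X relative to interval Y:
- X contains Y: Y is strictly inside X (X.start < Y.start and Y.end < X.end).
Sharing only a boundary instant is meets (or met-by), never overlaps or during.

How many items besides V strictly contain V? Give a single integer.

1

Target V = [Wed 02:00, Wed 21:00].
G [Tue 09:00, Wed 21:00] → finished-by → no.
Q [Tue 09:00, Thu 16:00] → contains → counts.
W [Tue 03:00, Tue 21:00] → before → no.
Total: 1.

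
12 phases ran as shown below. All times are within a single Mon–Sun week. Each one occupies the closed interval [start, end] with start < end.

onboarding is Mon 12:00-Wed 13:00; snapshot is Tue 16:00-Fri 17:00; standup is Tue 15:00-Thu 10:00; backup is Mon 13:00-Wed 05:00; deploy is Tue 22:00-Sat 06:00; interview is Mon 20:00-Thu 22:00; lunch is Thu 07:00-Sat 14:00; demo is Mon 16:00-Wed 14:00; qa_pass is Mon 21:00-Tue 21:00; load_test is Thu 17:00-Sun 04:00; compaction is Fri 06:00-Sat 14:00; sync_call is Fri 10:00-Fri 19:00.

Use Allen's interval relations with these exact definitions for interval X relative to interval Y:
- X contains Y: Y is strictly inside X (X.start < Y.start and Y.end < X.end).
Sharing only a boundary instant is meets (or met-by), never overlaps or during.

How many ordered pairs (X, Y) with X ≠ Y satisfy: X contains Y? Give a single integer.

Checking all 132 ordered pairs for relation 'contains'; matching pairs in alphabetical order:
(backup, qa_pass): backup contains qa_pass ✓
(compaction, sync_call): compaction contains sync_call ✓
(demo, qa_pass): demo contains qa_pass ✓
(deploy, sync_call): deploy contains sync_call ✓
(interview, qa_pass): interview contains qa_pass ✓
(interview, standup): interview contains standup ✓
(load_test, compaction): load_test contains compaction ✓
(load_test, sync_call): load_test contains sync_call ✓
(lunch, sync_call): lunch contains sync_call ✓
(onboarding, backup): onboarding contains backup ✓
(onboarding, qa_pass): onboarding contains qa_pass ✓
Count: 11.

11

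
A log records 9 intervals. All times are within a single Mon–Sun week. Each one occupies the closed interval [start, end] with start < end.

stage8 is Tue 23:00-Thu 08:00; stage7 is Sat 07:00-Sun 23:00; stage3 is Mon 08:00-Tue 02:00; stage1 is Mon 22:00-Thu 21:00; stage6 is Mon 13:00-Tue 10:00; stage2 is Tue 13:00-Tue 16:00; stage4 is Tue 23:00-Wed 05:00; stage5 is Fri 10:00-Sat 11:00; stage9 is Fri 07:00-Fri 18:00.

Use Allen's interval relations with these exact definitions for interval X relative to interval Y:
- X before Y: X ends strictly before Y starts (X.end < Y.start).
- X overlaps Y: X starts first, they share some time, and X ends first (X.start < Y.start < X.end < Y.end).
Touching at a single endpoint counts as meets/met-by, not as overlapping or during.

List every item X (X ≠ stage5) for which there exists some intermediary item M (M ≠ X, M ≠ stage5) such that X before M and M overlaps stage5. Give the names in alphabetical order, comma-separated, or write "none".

stage1, stage2, stage3, stage4, stage6, stage8

Target stage5 = [Fri 10:00, Sat 11:00].
Intermediaries M with M overlaps stage5: stage9.
Via stage9 — items with X before stage9: stage1, stage2, stage3, stage4, stage6, stage8.
Union: stage1, stage2, stage3, stage4, stage6, stage8.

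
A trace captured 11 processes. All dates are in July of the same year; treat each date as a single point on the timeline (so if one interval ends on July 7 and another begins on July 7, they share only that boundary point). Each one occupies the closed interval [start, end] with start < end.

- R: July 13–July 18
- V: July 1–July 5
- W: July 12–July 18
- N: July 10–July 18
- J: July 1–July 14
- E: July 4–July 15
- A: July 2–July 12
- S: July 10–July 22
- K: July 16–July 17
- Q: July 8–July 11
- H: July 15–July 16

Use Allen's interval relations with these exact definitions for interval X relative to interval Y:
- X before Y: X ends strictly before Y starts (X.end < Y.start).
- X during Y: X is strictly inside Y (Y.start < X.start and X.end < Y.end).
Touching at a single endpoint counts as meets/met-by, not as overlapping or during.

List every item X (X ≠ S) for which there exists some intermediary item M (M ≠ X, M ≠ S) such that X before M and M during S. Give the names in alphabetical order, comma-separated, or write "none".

A, E, J, Q, V

Target S = [July 10, July 22].
Intermediaries M with M during S: H, K, R, W.
Via H — items with X before H: A, J, Q, V.
Via K — items with X before K: A, E, J, Q, V.
Via R — items with X before R: A, Q, V.
Via W — items with X before W: Q, V.
Union: A, E, J, Q, V.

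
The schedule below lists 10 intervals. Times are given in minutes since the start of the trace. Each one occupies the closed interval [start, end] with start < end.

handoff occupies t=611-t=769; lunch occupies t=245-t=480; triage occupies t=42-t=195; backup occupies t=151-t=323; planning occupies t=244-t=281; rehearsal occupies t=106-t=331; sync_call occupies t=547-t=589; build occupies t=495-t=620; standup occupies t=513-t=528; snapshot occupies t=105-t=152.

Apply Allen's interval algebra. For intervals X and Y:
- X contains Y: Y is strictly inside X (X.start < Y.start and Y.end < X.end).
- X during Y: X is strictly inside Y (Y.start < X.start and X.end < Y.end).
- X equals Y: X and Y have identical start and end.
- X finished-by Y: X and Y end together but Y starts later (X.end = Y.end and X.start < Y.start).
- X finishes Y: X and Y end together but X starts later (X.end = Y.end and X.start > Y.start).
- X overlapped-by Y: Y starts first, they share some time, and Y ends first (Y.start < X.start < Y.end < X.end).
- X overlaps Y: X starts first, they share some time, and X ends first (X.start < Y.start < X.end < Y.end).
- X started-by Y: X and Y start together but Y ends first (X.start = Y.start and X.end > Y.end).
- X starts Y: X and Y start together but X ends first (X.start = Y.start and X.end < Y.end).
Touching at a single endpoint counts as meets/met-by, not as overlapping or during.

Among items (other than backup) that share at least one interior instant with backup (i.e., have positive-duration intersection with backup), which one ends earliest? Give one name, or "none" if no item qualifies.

snapshot

Target backup = [t=151, t=323].
build [t=495, t=620] → after → excluded.
handoff [t=611, t=769] → after → excluded.
lunch [t=245, t=480] → overlapped-by → candidate.
planning [t=244, t=281] → during → candidate.
rehearsal [t=106, t=331] → contains → candidate.
snapshot [t=105, t=152] → overlaps → candidate.
standup [t=513, t=528] → after → excluded.
sync_call [t=547, t=589] → after → excluded.
triage [t=42, t=195] → overlaps → candidate.
Among candidates, earliest end is t=152 → snapshot.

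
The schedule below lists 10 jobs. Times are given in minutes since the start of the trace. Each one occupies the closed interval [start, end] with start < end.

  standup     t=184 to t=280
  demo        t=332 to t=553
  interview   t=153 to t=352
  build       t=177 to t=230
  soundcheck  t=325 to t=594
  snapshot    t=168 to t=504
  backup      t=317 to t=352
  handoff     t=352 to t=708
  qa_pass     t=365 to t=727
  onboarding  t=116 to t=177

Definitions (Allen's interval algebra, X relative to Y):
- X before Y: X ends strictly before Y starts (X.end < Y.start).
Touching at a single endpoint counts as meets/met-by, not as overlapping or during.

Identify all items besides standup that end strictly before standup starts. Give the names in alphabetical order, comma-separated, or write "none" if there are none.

Target standup = [t=184, t=280].
backup [t=317, t=352] → after → no.
build [t=177, t=230] → overlaps → no.
demo [t=332, t=553] → after → no.
handoff [t=352, t=708] → after → no.
interview [t=153, t=352] → contains → no.
onboarding [t=116, t=177] → before → yes.
qa_pass [t=365, t=727] → after → no.
snapshot [t=168, t=504] → contains → no.
soundcheck [t=325, t=594] → after → no.
Result: onboarding.

onboarding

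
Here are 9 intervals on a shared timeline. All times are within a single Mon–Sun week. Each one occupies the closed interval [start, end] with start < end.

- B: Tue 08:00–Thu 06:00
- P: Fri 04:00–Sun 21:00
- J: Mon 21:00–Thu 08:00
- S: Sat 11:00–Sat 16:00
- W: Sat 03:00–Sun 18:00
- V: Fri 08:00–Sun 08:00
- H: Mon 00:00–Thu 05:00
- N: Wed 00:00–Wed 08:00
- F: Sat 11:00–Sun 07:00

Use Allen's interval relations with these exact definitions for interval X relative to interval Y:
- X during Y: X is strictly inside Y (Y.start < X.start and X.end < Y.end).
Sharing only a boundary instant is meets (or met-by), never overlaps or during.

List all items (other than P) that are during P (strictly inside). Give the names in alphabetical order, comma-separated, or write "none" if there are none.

F, S, V, W

Target P = [Fri 04:00, Sun 21:00].
B [Tue 08:00, Thu 06:00] → before → no.
F [Sat 11:00, Sun 07:00] → during → yes.
H [Mon 00:00, Thu 05:00] → before → no.
J [Mon 21:00, Thu 08:00] → before → no.
N [Wed 00:00, Wed 08:00] → before → no.
S [Sat 11:00, Sat 16:00] → during → yes.
V [Fri 08:00, Sun 08:00] → during → yes.
W [Sat 03:00, Sun 18:00] → during → yes.
Result: F, S, V, W.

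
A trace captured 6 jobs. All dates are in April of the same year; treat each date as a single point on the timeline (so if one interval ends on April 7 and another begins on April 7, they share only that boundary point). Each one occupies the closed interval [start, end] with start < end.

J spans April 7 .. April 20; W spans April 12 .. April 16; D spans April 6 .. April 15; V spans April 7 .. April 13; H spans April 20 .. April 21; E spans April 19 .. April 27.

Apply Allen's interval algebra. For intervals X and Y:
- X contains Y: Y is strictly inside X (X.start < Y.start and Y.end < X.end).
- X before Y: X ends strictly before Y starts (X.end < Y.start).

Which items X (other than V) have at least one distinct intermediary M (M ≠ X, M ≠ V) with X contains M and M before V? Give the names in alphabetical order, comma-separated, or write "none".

Target V = [April 7, April 13].
Intermediaries M with M before V: none.
Union: none.

none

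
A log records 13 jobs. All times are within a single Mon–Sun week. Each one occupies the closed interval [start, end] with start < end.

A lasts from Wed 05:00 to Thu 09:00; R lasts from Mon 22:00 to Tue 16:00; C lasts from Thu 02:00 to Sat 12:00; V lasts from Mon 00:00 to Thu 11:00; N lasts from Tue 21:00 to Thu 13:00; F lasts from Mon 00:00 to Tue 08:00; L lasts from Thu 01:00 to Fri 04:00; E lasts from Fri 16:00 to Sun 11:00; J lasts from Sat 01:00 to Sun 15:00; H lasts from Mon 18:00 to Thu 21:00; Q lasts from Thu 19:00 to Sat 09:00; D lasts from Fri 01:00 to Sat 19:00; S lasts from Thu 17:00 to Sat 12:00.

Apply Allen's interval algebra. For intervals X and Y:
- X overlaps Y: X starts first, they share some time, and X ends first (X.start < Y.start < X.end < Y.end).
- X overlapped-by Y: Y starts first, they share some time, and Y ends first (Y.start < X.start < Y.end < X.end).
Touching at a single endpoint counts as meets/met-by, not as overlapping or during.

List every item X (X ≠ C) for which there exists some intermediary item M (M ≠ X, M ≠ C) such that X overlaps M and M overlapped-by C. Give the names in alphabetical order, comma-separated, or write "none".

D, E, L, Q, S

Target C = [Thu 02:00, Sat 12:00].
Intermediaries M with M overlapped-by C: D, E, J.
Via D — items with X overlaps D: L, Q, S.
Via E — items with X overlaps E: D, Q, S.
Via J — items with X overlaps J: D, E, Q, S.
Union: D, E, L, Q, S.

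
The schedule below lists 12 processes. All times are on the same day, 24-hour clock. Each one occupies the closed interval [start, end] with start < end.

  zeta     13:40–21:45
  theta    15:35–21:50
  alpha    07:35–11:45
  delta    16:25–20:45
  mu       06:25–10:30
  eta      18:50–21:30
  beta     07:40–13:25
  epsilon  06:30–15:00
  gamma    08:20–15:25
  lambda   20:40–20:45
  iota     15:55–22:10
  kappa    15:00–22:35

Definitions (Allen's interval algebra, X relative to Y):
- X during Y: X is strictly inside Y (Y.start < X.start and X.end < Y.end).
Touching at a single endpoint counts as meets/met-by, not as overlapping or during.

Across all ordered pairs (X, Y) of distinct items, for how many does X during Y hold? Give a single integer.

Checking all 132 ordered pairs for relation 'during'; matching pairs in alphabetical order:
(alpha, epsilon): alpha during epsilon ✓
(beta, epsilon): beta during epsilon ✓
(delta, iota): delta during iota ✓
(delta, kappa): delta during kappa ✓
(delta, theta): delta during theta ✓
(delta, zeta): delta during zeta ✓
(eta, iota): eta during iota ✓
(eta, kappa): eta during kappa ✓
(eta, theta): eta during theta ✓
(eta, zeta): eta during zeta ✓
(iota, kappa): iota during kappa ✓
(lambda, eta): lambda during eta ✓
(lambda, iota): lambda during iota ✓
(lambda, kappa): lambda during kappa ✓
(lambda, theta): lambda during theta ✓
(lambda, zeta): lambda during zeta ✓
(theta, kappa): theta during kappa ✓
Count: 17.

17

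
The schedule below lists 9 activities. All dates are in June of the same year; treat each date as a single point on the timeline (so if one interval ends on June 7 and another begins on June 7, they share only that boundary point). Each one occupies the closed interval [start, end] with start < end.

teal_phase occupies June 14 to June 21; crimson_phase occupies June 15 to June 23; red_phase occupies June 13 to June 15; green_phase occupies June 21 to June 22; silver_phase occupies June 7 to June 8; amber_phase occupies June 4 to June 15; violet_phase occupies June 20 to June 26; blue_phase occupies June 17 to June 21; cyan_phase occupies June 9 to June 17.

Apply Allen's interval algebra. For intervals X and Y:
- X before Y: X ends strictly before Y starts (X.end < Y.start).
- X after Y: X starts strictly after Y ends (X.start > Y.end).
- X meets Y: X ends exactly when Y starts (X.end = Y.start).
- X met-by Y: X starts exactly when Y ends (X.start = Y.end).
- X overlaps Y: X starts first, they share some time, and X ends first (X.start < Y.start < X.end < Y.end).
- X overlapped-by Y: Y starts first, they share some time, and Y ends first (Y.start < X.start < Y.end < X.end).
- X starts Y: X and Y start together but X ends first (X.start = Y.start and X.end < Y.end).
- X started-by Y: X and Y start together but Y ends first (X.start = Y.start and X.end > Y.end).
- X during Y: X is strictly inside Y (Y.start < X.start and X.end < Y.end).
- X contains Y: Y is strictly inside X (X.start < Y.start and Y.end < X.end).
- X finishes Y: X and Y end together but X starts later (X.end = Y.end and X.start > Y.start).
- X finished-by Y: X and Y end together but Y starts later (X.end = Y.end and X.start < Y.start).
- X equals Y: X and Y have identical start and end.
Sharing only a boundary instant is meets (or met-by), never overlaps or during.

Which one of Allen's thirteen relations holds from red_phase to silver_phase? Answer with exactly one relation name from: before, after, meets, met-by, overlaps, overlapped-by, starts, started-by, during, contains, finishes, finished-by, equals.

red_phase = [June 13, June 15]; silver_phase = [June 7, June 8].
Compare endpoints: red_phase.start > silver_phase.start, red_phase.start > silver_phase.end, red_phase.end > silver_phase.start, red_phase.end > silver_phase.end.
That pattern is 'after'.

after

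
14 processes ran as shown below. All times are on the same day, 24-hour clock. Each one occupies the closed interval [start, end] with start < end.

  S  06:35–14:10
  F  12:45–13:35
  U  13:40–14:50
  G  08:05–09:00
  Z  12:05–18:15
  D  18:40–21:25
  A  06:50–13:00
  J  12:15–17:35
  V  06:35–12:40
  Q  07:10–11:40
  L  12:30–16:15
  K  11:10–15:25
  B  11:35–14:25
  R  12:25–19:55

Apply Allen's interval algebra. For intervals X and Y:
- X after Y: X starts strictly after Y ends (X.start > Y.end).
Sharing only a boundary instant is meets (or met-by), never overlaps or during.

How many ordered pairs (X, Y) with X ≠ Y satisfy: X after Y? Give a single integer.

30

Checking all 182 ordered pairs for relation 'after'; matching pairs in alphabetical order:
(B, G): B after G ✓
(D, A): D after A ✓
(D, B): D after B ✓
(D, F): D after F ✓
(D, G): D after G ✓
(D, J): D after J ✓
(D, K): D after K ✓
(D, L): D after L ✓
(D, Q): D after Q ✓
(D, S): D after S ✓
(D, U): D after U ✓
(D, V): D after V ✓
(D, Z): D after Z ✓
(F, G): F after G ✓
(F, Q): F after Q ✓
(F, V): F after V ✓
(J, G): J after G ✓
(J, Q): J after Q ✓
(K, G): K after G ✓
(L, G): L after G ✓
(L, Q): L after Q ✓
(R, G): R after G ✓
(R, Q): R after Q ✓
(U, A): U after A ✓
... plus 6 further pairs not listed.
Count: 30.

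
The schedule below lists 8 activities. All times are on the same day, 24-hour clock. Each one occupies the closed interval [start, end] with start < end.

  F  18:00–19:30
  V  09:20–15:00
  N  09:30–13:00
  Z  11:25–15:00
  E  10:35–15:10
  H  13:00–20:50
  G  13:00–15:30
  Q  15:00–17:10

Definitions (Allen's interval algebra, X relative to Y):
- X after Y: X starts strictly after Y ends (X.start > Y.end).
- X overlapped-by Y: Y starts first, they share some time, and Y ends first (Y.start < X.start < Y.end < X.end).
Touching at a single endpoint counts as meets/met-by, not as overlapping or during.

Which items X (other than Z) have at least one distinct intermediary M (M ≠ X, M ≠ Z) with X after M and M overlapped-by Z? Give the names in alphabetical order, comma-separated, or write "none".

Target Z = [11:25, 15:00].
Intermediaries M with M overlapped-by Z: G, H.
Via G — items with X after G: F.
Via H — items with X after H: none.
Union: F.

F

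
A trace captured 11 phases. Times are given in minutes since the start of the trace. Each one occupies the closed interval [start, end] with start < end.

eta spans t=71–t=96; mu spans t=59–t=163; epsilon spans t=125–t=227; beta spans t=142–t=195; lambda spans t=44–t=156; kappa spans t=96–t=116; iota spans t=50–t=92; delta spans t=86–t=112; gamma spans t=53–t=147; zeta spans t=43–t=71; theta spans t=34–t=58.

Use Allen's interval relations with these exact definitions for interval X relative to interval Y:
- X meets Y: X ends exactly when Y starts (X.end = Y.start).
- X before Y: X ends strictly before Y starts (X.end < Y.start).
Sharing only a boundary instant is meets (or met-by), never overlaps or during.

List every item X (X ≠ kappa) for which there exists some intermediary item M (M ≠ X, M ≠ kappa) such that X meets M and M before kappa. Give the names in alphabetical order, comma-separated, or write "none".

Target kappa = [t=96, t=116].
Intermediaries M with M before kappa: iota, theta, zeta.
Via iota — items with X meets iota: none.
Via theta — items with X meets theta: none.
Via zeta — items with X meets zeta: none.
Union: none.

none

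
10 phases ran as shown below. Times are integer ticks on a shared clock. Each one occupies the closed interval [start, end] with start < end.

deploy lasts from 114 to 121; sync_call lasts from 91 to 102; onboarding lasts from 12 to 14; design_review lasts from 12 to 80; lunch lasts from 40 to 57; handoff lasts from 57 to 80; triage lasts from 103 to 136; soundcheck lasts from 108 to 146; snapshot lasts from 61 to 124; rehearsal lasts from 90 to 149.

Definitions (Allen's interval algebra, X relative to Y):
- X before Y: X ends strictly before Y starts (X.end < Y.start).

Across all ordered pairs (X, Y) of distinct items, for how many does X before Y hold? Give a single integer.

27

Checking all 90 ordered pairs for relation 'before'; matching pairs in alphabetical order:
(design_review, deploy): design_review before deploy ✓
(design_review, rehearsal): design_review before rehearsal ✓
(design_review, soundcheck): design_review before soundcheck ✓
(design_review, sync_call): design_review before sync_call ✓
(design_review, triage): design_review before triage ✓
(handoff, deploy): handoff before deploy ✓
(handoff, rehearsal): handoff before rehearsal ✓
(handoff, soundcheck): handoff before soundcheck ✓
(handoff, sync_call): handoff before sync_call ✓
(handoff, triage): handoff before triage ✓
(lunch, deploy): lunch before deploy ✓
(lunch, rehearsal): lunch before rehearsal ✓
(lunch, snapshot): lunch before snapshot ✓
(lunch, soundcheck): lunch before soundcheck ✓
(lunch, sync_call): lunch before sync_call ✓
(lunch, triage): lunch before triage ✓
(onboarding, deploy): onboarding before deploy ✓
(onboarding, handoff): onboarding before handoff ✓
(onboarding, lunch): onboarding before lunch ✓
(onboarding, rehearsal): onboarding before rehearsal ✓
(onboarding, snapshot): onboarding before snapshot ✓
(onboarding, soundcheck): onboarding before soundcheck ✓
(onboarding, sync_call): onboarding before sync_call ✓
(onboarding, triage): onboarding before triage ✓
... plus 3 further pairs not listed.
Count: 27.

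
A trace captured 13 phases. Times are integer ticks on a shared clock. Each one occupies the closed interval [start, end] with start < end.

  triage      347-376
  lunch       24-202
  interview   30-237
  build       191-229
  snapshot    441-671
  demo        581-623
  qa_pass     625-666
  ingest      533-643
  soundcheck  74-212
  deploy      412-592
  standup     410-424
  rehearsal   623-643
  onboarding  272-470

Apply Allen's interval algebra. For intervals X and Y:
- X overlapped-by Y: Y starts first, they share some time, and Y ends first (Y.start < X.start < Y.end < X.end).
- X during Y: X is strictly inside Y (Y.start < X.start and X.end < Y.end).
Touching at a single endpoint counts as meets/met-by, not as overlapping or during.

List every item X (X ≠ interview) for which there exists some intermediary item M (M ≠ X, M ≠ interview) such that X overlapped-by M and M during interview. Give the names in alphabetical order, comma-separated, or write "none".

Target interview = [30, 237].
Intermediaries M with M during interview: build, soundcheck.
Via build — items with X overlapped-by build: none.
Via soundcheck — items with X overlapped-by soundcheck: build.
Union: build.

build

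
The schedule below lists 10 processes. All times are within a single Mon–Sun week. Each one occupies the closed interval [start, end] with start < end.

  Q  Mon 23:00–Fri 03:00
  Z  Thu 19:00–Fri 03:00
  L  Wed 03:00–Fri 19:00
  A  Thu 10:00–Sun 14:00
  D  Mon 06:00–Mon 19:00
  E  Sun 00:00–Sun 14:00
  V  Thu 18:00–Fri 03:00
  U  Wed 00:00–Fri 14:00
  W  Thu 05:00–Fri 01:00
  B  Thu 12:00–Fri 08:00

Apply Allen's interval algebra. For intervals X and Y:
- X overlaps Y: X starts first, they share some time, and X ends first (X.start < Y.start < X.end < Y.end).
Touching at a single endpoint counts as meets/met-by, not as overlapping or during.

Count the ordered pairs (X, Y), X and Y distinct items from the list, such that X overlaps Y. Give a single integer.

11

Checking all 90 ordered pairs for relation 'overlaps'; matching pairs in alphabetical order:
(L, A): L overlaps A ✓
(Q, A): Q overlaps A ✓
(Q, B): Q overlaps B ✓
(Q, L): Q overlaps L ✓
(Q, U): Q overlaps U ✓
(U, A): U overlaps A ✓
(U, L): U overlaps L ✓
(W, A): W overlaps A ✓
(W, B): W overlaps B ✓
(W, V): W overlaps V ✓
(W, Z): W overlaps Z ✓
Count: 11.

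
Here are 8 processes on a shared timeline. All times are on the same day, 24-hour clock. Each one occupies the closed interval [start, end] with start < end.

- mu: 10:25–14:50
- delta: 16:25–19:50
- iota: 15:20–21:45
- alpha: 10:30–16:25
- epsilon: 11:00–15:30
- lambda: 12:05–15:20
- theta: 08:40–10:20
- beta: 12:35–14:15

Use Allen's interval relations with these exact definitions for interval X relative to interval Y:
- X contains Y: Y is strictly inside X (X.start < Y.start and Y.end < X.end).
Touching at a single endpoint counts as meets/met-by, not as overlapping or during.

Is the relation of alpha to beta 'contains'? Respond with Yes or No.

alpha = [10:30, 16:25], beta = [12:35, 14:15].
Actual relation of alpha to beta: contains.
Asked whether 'contains' holds → Yes.

Yes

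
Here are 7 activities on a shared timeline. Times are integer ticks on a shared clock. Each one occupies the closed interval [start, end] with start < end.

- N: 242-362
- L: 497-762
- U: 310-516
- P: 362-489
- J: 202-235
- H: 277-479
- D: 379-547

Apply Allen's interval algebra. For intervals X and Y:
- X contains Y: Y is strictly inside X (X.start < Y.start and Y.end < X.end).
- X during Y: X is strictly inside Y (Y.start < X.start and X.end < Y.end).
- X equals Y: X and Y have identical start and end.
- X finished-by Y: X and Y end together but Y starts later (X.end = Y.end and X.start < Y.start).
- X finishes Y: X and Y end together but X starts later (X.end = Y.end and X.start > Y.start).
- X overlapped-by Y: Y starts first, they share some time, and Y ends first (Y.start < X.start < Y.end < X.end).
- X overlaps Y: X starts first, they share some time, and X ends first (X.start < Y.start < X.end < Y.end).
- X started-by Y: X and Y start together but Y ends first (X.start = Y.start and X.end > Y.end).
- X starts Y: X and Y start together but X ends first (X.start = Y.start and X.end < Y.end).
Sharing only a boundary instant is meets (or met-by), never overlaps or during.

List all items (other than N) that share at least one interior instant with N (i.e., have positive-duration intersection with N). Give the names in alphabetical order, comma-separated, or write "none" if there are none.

Target N = [242, 362].
D [379, 547] → after → no.
H [277, 479] → overlapped-by → yes.
J [202, 235] → before → no.
L [497, 762] → after → no.
P [362, 489] → met-by → no.
U [310, 516] → overlapped-by → yes.
Result: H, U.

H, U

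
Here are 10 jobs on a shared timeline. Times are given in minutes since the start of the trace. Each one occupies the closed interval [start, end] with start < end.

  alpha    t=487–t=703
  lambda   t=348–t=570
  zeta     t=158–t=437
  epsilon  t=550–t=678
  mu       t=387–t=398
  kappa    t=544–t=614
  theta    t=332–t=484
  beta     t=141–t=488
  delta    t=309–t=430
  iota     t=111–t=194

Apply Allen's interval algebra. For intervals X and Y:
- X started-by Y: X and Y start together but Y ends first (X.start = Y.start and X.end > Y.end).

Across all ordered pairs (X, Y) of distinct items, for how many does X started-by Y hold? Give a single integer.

Checking all 90 ordered pairs for relation 'started-by'; matching pairs in alphabetical order:
No pair satisfies it.
Count: 0.

0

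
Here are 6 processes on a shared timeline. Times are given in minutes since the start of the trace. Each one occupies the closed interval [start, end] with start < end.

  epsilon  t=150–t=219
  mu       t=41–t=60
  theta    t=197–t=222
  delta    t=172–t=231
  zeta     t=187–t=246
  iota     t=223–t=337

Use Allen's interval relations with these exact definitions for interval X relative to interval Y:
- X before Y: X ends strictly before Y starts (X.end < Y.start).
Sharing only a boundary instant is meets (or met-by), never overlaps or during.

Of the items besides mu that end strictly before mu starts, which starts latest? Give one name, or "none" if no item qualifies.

Target mu = [t=41, t=60].
delta [t=172, t=231] → after → excluded.
epsilon [t=150, t=219] → after → excluded.
iota [t=223, t=337] → after → excluded.
theta [t=197, t=222] → after → excluded.
zeta [t=187, t=246] → after → excluded.
No candidates → none.

none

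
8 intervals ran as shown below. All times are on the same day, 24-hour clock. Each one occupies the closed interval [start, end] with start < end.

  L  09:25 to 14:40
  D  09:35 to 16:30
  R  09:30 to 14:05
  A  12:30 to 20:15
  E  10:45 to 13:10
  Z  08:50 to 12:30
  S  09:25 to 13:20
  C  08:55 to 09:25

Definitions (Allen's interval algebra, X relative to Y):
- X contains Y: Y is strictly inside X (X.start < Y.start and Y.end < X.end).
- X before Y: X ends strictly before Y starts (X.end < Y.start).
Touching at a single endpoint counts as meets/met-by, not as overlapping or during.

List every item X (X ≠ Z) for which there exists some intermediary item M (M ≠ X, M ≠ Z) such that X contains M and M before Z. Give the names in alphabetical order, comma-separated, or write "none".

Target Z = [08:50, 12:30].
Intermediaries M with M before Z: none.
Union: none.

none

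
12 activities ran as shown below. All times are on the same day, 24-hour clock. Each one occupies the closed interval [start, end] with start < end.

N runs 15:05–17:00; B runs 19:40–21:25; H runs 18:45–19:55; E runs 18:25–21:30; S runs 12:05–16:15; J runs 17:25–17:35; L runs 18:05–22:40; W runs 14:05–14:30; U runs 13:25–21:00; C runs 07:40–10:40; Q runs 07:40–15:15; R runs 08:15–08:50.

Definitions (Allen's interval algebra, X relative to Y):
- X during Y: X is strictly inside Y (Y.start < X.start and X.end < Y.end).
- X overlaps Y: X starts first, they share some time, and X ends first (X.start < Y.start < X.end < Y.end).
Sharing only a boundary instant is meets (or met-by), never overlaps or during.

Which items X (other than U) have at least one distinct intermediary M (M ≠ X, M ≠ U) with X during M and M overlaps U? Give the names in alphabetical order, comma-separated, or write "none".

R, W

Target U = [13:25, 21:00].
Intermediaries M with M overlaps U: Q, S.
Via Q — items with X during Q: R, W.
Via S — items with X during S: W.
Union: R, W.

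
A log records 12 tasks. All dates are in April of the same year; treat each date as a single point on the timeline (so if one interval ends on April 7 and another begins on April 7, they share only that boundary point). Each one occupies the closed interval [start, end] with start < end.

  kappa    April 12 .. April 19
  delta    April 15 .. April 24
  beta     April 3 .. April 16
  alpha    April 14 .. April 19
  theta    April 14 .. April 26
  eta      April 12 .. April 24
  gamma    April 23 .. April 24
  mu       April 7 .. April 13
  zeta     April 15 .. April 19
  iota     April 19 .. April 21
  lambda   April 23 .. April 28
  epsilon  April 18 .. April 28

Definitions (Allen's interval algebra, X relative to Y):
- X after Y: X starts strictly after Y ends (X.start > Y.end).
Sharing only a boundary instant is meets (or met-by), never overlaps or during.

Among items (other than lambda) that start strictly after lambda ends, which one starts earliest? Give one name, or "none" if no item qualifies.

none

Target lambda = [April 23, April 28].
alpha [April 14, April 19] → before → excluded.
beta [April 3, April 16] → before → excluded.
delta [April 15, April 24] → overlaps → excluded.
epsilon [April 18, April 28] → finished-by → excluded.
eta [April 12, April 24] → overlaps → excluded.
gamma [April 23, April 24] → starts → excluded.
iota [April 19, April 21] → before → excluded.
kappa [April 12, April 19] → before → excluded.
mu [April 7, April 13] → before → excluded.
theta [April 14, April 26] → overlaps → excluded.
zeta [April 15, April 19] → before → excluded.
No candidates → none.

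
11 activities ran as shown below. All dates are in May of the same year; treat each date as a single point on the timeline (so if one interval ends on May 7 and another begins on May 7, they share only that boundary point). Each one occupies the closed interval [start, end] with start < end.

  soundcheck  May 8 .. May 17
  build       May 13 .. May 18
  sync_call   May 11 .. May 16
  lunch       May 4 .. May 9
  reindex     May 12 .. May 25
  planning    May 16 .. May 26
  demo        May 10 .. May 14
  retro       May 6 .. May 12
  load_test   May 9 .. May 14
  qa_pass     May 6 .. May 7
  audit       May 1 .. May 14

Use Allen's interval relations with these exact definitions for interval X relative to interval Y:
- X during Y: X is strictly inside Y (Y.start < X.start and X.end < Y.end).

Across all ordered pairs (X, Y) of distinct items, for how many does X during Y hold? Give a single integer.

Checking all 110 ordered pairs for relation 'during'; matching pairs in alphabetical order:
(build, reindex): build during reindex ✓
(demo, soundcheck): demo during soundcheck ✓
(load_test, soundcheck): load_test during soundcheck ✓
(lunch, audit): lunch during audit ✓
(qa_pass, audit): qa_pass during audit ✓
(qa_pass, lunch): qa_pass during lunch ✓
(retro, audit): retro during audit ✓
(sync_call, soundcheck): sync_call during soundcheck ✓
Count: 8.

8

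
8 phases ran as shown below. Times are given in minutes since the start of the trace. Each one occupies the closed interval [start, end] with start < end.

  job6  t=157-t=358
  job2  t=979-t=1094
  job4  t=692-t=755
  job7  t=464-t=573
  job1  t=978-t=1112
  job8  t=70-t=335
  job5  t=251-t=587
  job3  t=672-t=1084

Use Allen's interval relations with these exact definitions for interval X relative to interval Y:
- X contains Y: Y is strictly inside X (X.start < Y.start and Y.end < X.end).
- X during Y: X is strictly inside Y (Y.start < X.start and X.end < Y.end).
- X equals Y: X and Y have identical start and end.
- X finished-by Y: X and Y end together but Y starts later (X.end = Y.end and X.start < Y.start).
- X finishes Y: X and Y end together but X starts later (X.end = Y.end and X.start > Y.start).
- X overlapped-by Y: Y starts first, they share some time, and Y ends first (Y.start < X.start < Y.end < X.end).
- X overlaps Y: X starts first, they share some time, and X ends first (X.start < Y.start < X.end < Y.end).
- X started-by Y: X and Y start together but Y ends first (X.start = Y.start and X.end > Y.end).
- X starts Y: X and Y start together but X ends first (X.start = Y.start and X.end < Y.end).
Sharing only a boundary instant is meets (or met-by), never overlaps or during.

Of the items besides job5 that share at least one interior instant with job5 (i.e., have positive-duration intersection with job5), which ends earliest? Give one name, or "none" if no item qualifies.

Target job5 = [t=251, t=587].
job1 [t=978, t=1112] → after → excluded.
job2 [t=979, t=1094] → after → excluded.
job3 [t=672, t=1084] → after → excluded.
job4 [t=692, t=755] → after → excluded.
job6 [t=157, t=358] → overlaps → candidate.
job7 [t=464, t=573] → during → candidate.
job8 [t=70, t=335] → overlaps → candidate.
Among candidates, earliest end is t=335 → job8.

job8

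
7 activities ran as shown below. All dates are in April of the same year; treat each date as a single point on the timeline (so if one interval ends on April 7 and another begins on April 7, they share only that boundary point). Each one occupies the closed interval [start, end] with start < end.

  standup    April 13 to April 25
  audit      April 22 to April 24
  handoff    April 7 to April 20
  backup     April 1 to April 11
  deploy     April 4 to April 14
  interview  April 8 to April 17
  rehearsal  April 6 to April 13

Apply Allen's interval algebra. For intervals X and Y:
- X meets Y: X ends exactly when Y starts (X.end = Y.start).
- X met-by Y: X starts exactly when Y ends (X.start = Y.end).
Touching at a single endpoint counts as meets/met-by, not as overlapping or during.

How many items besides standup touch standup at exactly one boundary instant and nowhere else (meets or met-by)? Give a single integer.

1

Target standup = [April 13, April 25].
audit [April 22, April 24] → during → no.
backup [April 1, April 11] → before → no.
deploy [April 4, April 14] → overlaps → no.
handoff [April 7, April 20] → overlaps → no.
interview [April 8, April 17] → overlaps → no.
rehearsal [April 6, April 13] → meets → counts.
Total: 1.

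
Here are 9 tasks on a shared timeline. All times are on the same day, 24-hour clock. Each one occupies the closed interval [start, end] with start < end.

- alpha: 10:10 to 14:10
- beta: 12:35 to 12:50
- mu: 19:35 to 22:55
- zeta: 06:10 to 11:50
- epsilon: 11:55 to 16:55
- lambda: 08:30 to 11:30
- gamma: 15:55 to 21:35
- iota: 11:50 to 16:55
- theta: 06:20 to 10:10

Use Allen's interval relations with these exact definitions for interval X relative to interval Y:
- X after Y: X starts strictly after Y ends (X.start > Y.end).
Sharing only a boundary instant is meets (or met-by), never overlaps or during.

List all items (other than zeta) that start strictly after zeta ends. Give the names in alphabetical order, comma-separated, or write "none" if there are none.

beta, epsilon, gamma, mu

Target zeta = [06:10, 11:50].
alpha [10:10, 14:10] → overlapped-by → no.
beta [12:35, 12:50] → after → yes.
epsilon [11:55, 16:55] → after → yes.
gamma [15:55, 21:35] → after → yes.
iota [11:50, 16:55] → met-by → no.
lambda [08:30, 11:30] → during → no.
mu [19:35, 22:55] → after → yes.
theta [06:20, 10:10] → during → no.
Result: beta, epsilon, gamma, mu.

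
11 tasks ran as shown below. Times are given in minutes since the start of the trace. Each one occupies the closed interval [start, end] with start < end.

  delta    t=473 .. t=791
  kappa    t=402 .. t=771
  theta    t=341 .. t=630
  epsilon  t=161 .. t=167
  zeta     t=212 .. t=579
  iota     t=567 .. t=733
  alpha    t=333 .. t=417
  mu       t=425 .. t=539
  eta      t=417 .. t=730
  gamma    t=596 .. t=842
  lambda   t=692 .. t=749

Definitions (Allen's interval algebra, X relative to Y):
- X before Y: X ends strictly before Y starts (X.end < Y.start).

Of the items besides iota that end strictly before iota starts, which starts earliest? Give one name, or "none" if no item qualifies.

epsilon

Target iota = [t=567, t=733].
alpha [t=333, t=417] → before → candidate.
delta [t=473, t=791] → contains → excluded.
epsilon [t=161, t=167] → before → candidate.
eta [t=417, t=730] → overlaps → excluded.
gamma [t=596, t=842] → overlapped-by → excluded.
kappa [t=402, t=771] → contains → excluded.
lambda [t=692, t=749] → overlapped-by → excluded.
mu [t=425, t=539] → before → candidate.
theta [t=341, t=630] → overlaps → excluded.
zeta [t=212, t=579] → overlaps → excluded.
Among candidates, earliest start is t=161 → epsilon.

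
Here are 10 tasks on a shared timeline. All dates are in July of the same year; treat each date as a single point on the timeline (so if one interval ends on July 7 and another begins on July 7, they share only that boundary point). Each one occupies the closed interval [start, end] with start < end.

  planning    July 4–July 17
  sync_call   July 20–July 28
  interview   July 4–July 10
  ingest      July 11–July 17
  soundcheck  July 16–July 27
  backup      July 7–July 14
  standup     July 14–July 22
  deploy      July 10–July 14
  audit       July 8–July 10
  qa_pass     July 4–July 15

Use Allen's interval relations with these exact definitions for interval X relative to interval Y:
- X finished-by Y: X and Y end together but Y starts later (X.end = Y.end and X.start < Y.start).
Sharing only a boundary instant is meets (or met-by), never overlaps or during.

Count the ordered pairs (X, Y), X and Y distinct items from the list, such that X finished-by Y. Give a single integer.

Checking all 90 ordered pairs for relation 'finished-by'; matching pairs in alphabetical order:
(backup, deploy): backup finished-by deploy ✓
(interview, audit): interview finished-by audit ✓
(planning, ingest): planning finished-by ingest ✓
Count: 3.

3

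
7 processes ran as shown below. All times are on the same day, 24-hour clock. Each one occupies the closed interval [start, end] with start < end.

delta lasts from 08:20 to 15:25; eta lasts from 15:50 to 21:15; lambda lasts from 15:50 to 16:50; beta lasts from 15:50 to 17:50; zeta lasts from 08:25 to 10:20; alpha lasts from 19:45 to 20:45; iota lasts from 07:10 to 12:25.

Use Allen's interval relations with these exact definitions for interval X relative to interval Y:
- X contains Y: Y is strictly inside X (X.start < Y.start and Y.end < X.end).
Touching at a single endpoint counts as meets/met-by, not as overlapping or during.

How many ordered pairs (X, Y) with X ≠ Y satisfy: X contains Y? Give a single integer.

3

Checking all 42 ordered pairs for relation 'contains'; matching pairs in alphabetical order:
(delta, zeta): delta contains zeta ✓
(eta, alpha): eta contains alpha ✓
(iota, zeta): iota contains zeta ✓
Count: 3.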